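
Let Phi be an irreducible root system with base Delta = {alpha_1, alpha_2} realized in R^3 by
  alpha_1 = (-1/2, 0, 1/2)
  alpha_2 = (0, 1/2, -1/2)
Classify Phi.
Compute the Cartan integers a_ij = 2(alpha_i, alpha_j)/(alpha_j, alpha_j); the resulting 2x2 Cartan matrix is
[[2, -1], [-1, 2]].
All simple roots have the same length, so the diagram is simply laced. The associated Dynkin diagram is a chain of 2 nodes with single edges (A_2), so the type is A_2 (the algebra sl(3)).

A2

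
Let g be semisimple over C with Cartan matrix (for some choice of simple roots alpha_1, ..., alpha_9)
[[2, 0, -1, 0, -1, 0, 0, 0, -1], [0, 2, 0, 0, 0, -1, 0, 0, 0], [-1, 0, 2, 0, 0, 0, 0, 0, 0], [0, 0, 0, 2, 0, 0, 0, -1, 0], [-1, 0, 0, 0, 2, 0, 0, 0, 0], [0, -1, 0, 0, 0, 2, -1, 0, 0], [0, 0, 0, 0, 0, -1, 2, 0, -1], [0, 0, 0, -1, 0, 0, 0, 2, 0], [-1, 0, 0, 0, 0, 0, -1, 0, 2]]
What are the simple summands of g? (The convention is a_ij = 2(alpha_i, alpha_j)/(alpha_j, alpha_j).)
The diagram associated to this matrix has two connected components: the simple roots {alpha_4, alpha_8} form a chain of 2 nodes with single edges (A_2), and {alpha_1, alpha_2, alpha_3, alpha_5, alpha_6, alpha_7, alpha_9} form a chain of 5 nodes with a fork of two nodes at one end (D_7). A semisimple Lie algebra decomposes uniquely as the direct sum of simple ideals, one per connected component of its Dynkin diagram, so g ≅ A_2 ⊕ D_7 (dimension 8 + 91 = 99).

A2 + D7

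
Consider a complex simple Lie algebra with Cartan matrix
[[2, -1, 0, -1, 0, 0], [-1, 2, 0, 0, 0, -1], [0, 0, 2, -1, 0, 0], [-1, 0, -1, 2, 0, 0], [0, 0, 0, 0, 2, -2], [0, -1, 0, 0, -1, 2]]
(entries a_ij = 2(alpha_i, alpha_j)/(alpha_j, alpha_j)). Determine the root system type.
The matrix has rank 6 with 2's on the diagonal. Reading the off-diagonal entries as Dynkin edges (a single edge where a_ij = a_ji = -1; a double or triple edge where a_ij * a_ji = 2 or 3), the diagram is a chain of 6 nodes with a double edge at one end; the terminal node there is the unique long simple root (C_6). One simple-root ordering that puts it in standard form is (alpha_3, alpha_4, alpha_1, alpha_2, alpha_6, alpha_5). So the algebra is type C_6, i.e. sp(12).

type C_6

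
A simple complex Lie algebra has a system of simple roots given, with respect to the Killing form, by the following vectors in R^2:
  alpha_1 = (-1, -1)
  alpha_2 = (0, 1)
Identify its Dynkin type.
B_2 (so(5))

Compute the Cartan integers a_ij = 2(alpha_i, alpha_j)/(alpha_j, alpha_j); the resulting 2x2 Cartan matrix is
[[2, -2], [-1, 2]].
The roots have two lengths (squared-length ratio 2:1); the short ones are alpha_{2}. The associated Dynkin diagram is a chain of 2 nodes with a double edge at one end; the terminal node there is the unique short simple root (B_2), so the type is B_2 (the algebra so(5)).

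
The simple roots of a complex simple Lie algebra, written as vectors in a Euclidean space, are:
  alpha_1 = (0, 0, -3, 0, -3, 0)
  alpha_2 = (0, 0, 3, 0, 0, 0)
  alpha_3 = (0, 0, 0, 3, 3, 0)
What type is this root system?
B_3

Compute the Cartan integers a_ij = 2(alpha_i, alpha_j)/(alpha_j, alpha_j); the resulting 3x3 Cartan matrix is
[[2, -2, -1], [-1, 2, 0], [-1, 0, 2]].
The roots have two lengths (squared-length ratio 2:1); the short ones are alpha_{2}. The associated Dynkin diagram is a chain of 3 nodes with a double edge at one end; the terminal node there is the unique short simple root (B_3), so the type is B_3 (the algebra so(7)).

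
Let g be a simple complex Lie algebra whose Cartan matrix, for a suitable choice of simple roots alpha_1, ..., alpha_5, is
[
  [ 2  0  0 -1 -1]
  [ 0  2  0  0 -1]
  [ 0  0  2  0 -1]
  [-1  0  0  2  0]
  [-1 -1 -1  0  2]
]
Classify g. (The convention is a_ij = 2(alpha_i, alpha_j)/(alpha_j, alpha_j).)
The matrix has rank 5 with 2's on the diagonal. Reading the off-diagonal entries as Dynkin edges (a single edge where a_ij = a_ji = -1; a double or triple edge where a_ij * a_ji = 2 or 3), the diagram is a chain of 3 nodes with a fork of two nodes at one end (D_5). One simple-root ordering that puts it in standard form is (alpha_4, alpha_1, alpha_5, alpha_2, alpha_3). So the algebra is type D_5, i.e. so(10).

D_5 (so(10))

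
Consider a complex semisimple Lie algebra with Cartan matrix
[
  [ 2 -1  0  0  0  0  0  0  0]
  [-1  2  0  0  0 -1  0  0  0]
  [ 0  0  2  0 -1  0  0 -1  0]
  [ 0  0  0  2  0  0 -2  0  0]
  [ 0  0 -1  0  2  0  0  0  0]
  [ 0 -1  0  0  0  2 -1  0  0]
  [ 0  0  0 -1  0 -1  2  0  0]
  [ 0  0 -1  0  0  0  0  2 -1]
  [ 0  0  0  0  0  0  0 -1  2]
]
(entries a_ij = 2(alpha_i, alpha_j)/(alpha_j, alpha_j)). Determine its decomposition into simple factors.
A_4 ⊕ C_5

The diagram associated to this matrix has two connected components: the simple roots {alpha_3, alpha_5, alpha_8, alpha_9} form a chain of 4 nodes with single edges (A_4), and {alpha_1, alpha_2, alpha_4, alpha_6, alpha_7} form a chain of 5 nodes with a double edge at one end; the terminal node there is the unique long simple root (C_5). A semisimple Lie algebra decomposes uniquely as the direct sum of simple ideals, one per connected component of its Dynkin diagram, so g ≅ A_4 ⊕ C_5 (dimension 24 + 55 = 79).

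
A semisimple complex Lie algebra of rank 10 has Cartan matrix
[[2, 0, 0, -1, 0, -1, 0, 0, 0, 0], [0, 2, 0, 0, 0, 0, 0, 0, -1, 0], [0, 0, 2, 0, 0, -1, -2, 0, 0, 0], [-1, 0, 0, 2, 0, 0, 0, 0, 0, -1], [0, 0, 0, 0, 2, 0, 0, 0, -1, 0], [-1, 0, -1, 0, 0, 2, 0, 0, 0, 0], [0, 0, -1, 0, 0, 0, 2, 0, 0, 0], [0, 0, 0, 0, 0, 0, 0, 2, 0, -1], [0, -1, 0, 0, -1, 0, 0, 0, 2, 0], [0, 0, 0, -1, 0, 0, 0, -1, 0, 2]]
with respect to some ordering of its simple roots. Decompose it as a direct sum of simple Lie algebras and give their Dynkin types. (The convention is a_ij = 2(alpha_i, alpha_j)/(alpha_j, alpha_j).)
type A_3 + type B_7

The diagram associated to this matrix has two connected components: the simple roots {alpha_2, alpha_5, alpha_9} form a chain of 3 nodes with single edges (A_3), and {alpha_1, alpha_3, alpha_4, alpha_6, alpha_7, alpha_8, alpha_10} form a chain of 7 nodes with a double edge at one end; the terminal node there is the unique short simple root (B_7). A semisimple Lie algebra decomposes uniquely as the direct sum of simple ideals, one per connected component of its Dynkin diagram, so g ≅ A_3 ⊕ B_7 (dimension 15 + 105 = 120).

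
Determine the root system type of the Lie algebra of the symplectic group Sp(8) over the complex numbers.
C_4

This is sp(8), which has dimension 8(8+1)/2 = 36 and rank 8/2 = 4. In the classification of classical Lie algebras, the symplectic algebra sp(2n) has type C_n; here n = 4, so the Dynkin diagram is a chain of 4 nodes with a double edge at one end; the terminal node there is the unique long simple root (C_4). Hence the type is C_4.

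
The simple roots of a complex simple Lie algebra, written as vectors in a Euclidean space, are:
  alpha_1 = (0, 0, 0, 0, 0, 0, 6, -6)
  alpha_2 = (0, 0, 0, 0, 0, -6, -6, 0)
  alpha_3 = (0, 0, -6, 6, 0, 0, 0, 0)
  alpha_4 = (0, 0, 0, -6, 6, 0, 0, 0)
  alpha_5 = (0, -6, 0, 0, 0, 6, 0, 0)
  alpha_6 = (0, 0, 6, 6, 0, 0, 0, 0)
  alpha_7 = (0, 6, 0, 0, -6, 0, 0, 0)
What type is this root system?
D7

Compute the Cartan integers a_ij = 2(alpha_i, alpha_j)/(alpha_j, alpha_j); the resulting 7x7 Cartan matrix is
[[2, -1, 0, 0, 0, 0, 0], [-1, 2, 0, 0, -1, 0, 0], [0, 0, 2, -1, 0, 0, 0], [0, 0, -1, 2, 0, -1, -1], [0, -1, 0, 0, 2, 0, -1], [0, 0, 0, -1, 0, 2, 0], [0, 0, 0, -1, -1, 0, 2]].
All simple roots have the same length, so the diagram is simply laced. The associated Dynkin diagram is a chain of 5 nodes with a fork of two nodes at one end (D_7), so the type is D_7 (the algebra so(14)).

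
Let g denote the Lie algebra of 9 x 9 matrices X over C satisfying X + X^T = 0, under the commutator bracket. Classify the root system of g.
B_4

This is so(9) with 9 odd, which has dimension 9(9-1)/2 = 36 and rank (9-1)/2 = 4. In the classification of classical Lie algebras, the orthogonal algebra so(2n+1) in an odd number of variables has type B_n; here n = 4, so the Dynkin diagram is a chain of 4 nodes with a double edge at one end; the terminal node there is the unique short simple root (B_4). Hence the type is B_4.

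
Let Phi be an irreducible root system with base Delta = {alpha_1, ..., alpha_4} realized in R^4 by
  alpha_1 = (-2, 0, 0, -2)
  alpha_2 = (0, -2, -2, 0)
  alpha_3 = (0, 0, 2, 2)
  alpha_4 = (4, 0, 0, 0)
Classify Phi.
Compute the Cartan integers a_ij = 2(alpha_i, alpha_j)/(alpha_j, alpha_j); the resulting 4x4 Cartan matrix is
[[2, 0, -1, -1], [0, 2, -1, 0], [-1, -1, 2, 0], [-2, 0, 0, 2]].
The roots have two lengths (squared-length ratio 2:1); the short ones are alpha_{1,2,3}. The associated Dynkin diagram is a chain of 4 nodes with a double edge at one end; the terminal node there is the unique long simple root (C_4), so the type is C_4 (the algebra sp(8)).

C_4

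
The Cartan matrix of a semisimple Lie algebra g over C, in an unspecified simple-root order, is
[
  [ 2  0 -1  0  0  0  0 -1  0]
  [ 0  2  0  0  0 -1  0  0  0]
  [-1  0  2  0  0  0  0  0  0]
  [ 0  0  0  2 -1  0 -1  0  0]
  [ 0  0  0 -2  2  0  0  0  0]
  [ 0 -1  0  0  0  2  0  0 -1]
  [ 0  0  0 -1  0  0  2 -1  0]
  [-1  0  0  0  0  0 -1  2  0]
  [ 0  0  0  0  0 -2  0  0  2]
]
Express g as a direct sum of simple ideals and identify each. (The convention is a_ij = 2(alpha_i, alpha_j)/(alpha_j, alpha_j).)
The diagram associated to this matrix has two connected components: the simple roots {alpha_2, alpha_6, alpha_9} form a chain of 3 nodes with a double edge at one end; the terminal node there is the unique long simple root (C_3), and {alpha_1, alpha_3, alpha_4, alpha_5, alpha_7, alpha_8} form a chain of 6 nodes with a double edge at one end; the terminal node there is the unique long simple root (C_6). A semisimple Lie algebra decomposes uniquely as the direct sum of simple ideals, one per connected component of its Dynkin diagram, so g ≅ C_3 ⊕ C_6 (dimension 21 + 78 = 99).

type C_3 + type C_6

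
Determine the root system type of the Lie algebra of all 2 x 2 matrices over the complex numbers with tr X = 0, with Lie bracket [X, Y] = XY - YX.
A1

This is sl(2), which has dimension 2^2 - 1 = 3 and rank 2 - 1 = 1 (a Cartan subalgebra is the diagonal traceless matrices). In the classification of classical Lie algebras, the special linear algebra sl(n+1) has type A_n; here n = 1, so the Dynkin diagram is a chain of 1 nodes with single edges (A_1). Hence the type is A_1.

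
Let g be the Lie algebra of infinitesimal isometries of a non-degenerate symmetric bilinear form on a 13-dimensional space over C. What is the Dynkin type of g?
This is so(13) with 13 odd, which has dimension 13(13-1)/2 = 78 and rank (13-1)/2 = 6. In the classification of classical Lie algebras, the orthogonal algebra so(2n+1) in an odd number of variables has type B_n; here n = 6, so the Dynkin diagram is a chain of 6 nodes with a double edge at one end; the terminal node there is the unique short simple root (B_6). Hence the type is B_6.

B6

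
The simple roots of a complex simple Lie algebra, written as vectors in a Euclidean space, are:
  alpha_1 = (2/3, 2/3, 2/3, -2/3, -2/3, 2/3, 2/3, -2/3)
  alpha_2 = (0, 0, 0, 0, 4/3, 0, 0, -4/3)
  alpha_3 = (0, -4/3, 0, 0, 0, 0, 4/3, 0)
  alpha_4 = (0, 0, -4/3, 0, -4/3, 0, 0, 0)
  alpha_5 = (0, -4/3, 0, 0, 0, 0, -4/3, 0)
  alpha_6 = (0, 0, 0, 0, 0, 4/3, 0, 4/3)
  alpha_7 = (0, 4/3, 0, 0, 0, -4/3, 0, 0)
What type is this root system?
E_7

Compute the Cartan integers a_ij = 2(alpha_i, alpha_j)/(alpha_j, alpha_j); the resulting 7x7 Cartan matrix is
[[2, 0, 0, 0, -1, 0, 0], [0, 2, 0, -1, 0, -1, 0], [0, 0, 2, 0, 0, 0, -1], [0, -1, 0, 2, 0, 0, 0], [-1, 0, 0, 0, 2, 0, -1], [0, -1, 0, 0, 0, 2, -1], [0, 0, -1, 0, -1, -1, 2]].
All simple roots have the same length, so the diagram is simply laced. The associated Dynkin diagram is a chain of 6 nodes with one extra node attached to the third node from one end (E_7), so the type is E_7.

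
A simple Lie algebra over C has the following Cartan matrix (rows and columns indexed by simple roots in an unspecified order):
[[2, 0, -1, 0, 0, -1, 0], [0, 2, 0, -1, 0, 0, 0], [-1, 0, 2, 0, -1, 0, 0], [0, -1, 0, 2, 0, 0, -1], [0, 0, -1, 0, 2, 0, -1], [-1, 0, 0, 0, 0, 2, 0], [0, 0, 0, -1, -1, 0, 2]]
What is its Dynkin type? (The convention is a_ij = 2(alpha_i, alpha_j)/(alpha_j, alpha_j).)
The matrix has rank 7 with 2's on the diagonal. Reading the off-diagonal entries as Dynkin edges (a single edge where a_ij = a_ji = -1; a double or triple edge where a_ij * a_ji = 2 or 3), the diagram is a chain of 7 nodes with single edges (A_7). One simple-root ordering that puts it in standard form is (alpha_2, alpha_4, alpha_7, alpha_5, alpha_3, alpha_1, alpha_6). So the algebra is type A_7, i.e. sl(8).

type A_7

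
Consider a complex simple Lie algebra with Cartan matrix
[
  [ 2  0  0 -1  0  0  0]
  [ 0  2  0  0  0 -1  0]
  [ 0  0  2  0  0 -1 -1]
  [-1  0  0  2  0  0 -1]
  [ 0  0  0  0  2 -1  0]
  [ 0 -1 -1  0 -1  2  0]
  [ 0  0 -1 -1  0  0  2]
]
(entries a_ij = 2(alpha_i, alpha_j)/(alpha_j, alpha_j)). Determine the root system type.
The matrix has rank 7 with 2's on the diagonal. Reading the off-diagonal entries as Dynkin edges (a single edge where a_ij = a_ji = -1; a double or triple edge where a_ij * a_ji = 2 or 3), the diagram is a chain of 5 nodes with a fork of two nodes at one end (D_7). One simple-root ordering that puts it in standard form is (alpha_1, alpha_4, alpha_7, alpha_3, alpha_6, alpha_2, alpha_5). So the algebra is type D_7, i.e. so(14).

type D_7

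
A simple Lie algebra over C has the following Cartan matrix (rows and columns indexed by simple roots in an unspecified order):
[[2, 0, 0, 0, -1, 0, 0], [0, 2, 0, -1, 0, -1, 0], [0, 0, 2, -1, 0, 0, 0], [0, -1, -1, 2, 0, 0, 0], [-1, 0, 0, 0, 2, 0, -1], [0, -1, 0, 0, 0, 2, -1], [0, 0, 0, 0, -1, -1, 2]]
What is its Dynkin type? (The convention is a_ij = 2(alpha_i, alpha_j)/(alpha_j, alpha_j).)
The matrix has rank 7 with 2's on the diagonal. Reading the off-diagonal entries as Dynkin edges (a single edge where a_ij = a_ji = -1; a double or triple edge where a_ij * a_ji = 2 or 3), the diagram is a chain of 7 nodes with single edges (A_7). One simple-root ordering that puts it in standard form is (alpha_3, alpha_4, alpha_2, alpha_6, alpha_7, alpha_5, alpha_1). So the algebra is type A_7, i.e. sl(8).

A_7 (sl(8))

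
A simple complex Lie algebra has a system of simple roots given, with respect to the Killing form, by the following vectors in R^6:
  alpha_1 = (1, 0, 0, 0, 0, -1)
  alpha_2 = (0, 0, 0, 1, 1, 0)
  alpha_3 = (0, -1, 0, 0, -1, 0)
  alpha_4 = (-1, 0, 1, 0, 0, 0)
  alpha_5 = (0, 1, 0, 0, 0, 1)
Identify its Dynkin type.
Compute the Cartan integers a_ij = 2(alpha_i, alpha_j)/(alpha_j, alpha_j); the resulting 5x5 Cartan matrix is
[[2, 0, 0, -1, -1], [0, 2, -1, 0, 0], [0, -1, 2, 0, -1], [-1, 0, 0, 2, 0], [-1, 0, -1, 0, 2]].
All simple roots have the same length, so the diagram is simply laced. The associated Dynkin diagram is a chain of 5 nodes with single edges (A_5), so the type is A_5 (the algebra sl(6)).

A_5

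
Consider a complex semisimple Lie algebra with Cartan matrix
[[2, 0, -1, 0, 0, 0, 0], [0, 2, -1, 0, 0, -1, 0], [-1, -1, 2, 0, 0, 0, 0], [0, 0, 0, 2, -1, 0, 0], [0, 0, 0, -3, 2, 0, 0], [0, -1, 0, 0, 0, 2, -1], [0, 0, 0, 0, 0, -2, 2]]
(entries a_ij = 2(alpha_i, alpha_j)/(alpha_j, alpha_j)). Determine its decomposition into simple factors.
C_5 ⊕ G_2

The diagram associated to this matrix has two connected components: the simple roots {alpha_1, alpha_2, alpha_3, alpha_6, alpha_7} form a chain of 5 nodes with a double edge at one end; the terminal node there is the unique long simple root (C_5), and {alpha_4, alpha_5} form two nodes joined by a triple edge (G_2). A semisimple Lie algebra decomposes uniquely as the direct sum of simple ideals, one per connected component of its Dynkin diagram, so g ≅ C_5 ⊕ G_2 (dimension 55 + 14 = 69).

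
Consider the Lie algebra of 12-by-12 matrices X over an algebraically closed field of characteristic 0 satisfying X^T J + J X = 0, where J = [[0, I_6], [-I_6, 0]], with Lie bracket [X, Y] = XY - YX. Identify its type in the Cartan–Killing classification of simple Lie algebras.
C6

This is sp(12), which has dimension 12(12+1)/2 = 78 and rank 12/2 = 6. In the classification of classical Lie algebras, the symplectic algebra sp(2n) has type C_n; here n = 6, so the Dynkin diagram is a chain of 6 nodes with a double edge at one end; the terminal node there is the unique long simple root (C_6). Hence the type is C_6.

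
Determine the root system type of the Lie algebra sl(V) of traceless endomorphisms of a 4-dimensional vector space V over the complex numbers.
A_3

This is sl(4), which has dimension 4^2 - 1 = 15 and rank 4 - 1 = 3 (a Cartan subalgebra is the diagonal traceless matrices). In the classification of classical Lie algebras, the special linear algebra sl(n+1) has type A_n; here n = 3, so the Dynkin diagram is a chain of 3 nodes with single edges (A_3). Hence the type is A_3.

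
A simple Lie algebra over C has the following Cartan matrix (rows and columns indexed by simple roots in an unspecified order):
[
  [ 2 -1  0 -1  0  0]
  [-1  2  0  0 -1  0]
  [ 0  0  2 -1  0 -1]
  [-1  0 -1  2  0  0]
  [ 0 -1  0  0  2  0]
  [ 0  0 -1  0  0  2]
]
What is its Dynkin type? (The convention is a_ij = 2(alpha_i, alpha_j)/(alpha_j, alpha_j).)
The matrix has rank 6 with 2's on the diagonal. Reading the off-diagonal entries as Dynkin edges (a single edge where a_ij = a_ji = -1; a double or triple edge where a_ij * a_ji = 2 or 3), the diagram is a chain of 6 nodes with single edges (A_6). One simple-root ordering that puts it in standard form is (alpha_6, alpha_3, alpha_4, alpha_1, alpha_2, alpha_5). So the algebra is type A_6, i.e. sl(7).

A6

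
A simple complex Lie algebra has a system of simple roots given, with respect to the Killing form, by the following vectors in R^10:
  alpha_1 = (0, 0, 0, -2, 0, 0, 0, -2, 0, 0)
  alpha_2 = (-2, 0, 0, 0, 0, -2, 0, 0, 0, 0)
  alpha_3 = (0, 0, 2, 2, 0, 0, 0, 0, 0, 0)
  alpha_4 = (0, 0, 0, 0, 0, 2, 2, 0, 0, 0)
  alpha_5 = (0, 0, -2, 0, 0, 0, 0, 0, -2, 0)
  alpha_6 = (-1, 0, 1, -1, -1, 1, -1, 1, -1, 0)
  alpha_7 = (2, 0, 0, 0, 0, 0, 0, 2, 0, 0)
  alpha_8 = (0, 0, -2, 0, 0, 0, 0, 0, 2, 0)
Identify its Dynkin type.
type E_8

Compute the Cartan integers a_ij = 2(alpha_i, alpha_j)/(alpha_j, alpha_j); the resulting 8x8 Cartan matrix is
[[2, 0, -1, 0, 0, 0, -1, 0], [0, 2, 0, -1, 0, 0, -1, 0], [-1, 0, 2, 0, -1, 0, 0, -1], [0, -1, 0, 2, 0, 0, 0, 0], [0, 0, -1, 0, 2, 0, 0, 0], [0, 0, 0, 0, 0, 2, 0, -1], [-1, -1, 0, 0, 0, 0, 2, 0], [0, 0, -1, 0, 0, -1, 0, 2]].
All simple roots have the same length, so the diagram is simply laced. The associated Dynkin diagram is a chain of 7 nodes with one extra node attached to the third node from one end (E_8), so the type is E_8.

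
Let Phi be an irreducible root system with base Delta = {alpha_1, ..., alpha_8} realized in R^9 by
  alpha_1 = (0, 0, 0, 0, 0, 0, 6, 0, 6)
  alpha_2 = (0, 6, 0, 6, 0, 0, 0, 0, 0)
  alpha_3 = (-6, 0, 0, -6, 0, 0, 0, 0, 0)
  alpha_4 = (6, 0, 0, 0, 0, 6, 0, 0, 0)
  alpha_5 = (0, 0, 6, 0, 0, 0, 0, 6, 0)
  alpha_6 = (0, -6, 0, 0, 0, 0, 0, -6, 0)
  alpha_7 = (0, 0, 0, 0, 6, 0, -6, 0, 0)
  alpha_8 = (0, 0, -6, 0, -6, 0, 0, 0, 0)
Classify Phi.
type A_8

Compute the Cartan integers a_ij = 2(alpha_i, alpha_j)/(alpha_j, alpha_j); the resulting 8x8 Cartan matrix is
[[2, 0, 0, 0, 0, 0, -1, 0], [0, 2, -1, 0, 0, -1, 0, 0], [0, -1, 2, -1, 0, 0, 0, 0], [0, 0, -1, 2, 0, 0, 0, 0], [0, 0, 0, 0, 2, -1, 0, -1], [0, -1, 0, 0, -1, 2, 0, 0], [-1, 0, 0, 0, 0, 0, 2, -1], [0, 0, 0, 0, -1, 0, -1, 2]].
All simple roots have the same length, so the diagram is simply laced. The associated Dynkin diagram is a chain of 8 nodes with single edges (A_8), so the type is A_8 (the algebra sl(9)).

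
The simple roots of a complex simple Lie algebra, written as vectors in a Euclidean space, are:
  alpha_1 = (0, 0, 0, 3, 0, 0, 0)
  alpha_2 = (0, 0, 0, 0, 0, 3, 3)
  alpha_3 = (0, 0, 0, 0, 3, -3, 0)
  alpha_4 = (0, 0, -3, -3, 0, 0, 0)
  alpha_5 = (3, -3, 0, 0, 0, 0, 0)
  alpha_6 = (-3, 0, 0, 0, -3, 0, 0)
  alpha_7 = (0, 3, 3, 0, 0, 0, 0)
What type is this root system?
Compute the Cartan integers a_ij = 2(alpha_i, alpha_j)/(alpha_j, alpha_j); the resulting 7x7 Cartan matrix is
[[2, 0, 0, -1, 0, 0, 0], [0, 2, -1, 0, 0, 0, 0], [0, -1, 2, 0, 0, -1, 0], [-2, 0, 0, 2, 0, 0, -1], [0, 0, 0, 0, 2, -1, -1], [0, 0, -1, 0, -1, 2, 0], [0, 0, 0, -1, -1, 0, 2]].
The roots have two lengths (squared-length ratio 2:1); the short ones are alpha_{1}. The associated Dynkin diagram is a chain of 7 nodes with a double edge at one end; the terminal node there is the unique short simple root (B_7), so the type is B_7 (the algebra so(15)).

B_7 (so(15))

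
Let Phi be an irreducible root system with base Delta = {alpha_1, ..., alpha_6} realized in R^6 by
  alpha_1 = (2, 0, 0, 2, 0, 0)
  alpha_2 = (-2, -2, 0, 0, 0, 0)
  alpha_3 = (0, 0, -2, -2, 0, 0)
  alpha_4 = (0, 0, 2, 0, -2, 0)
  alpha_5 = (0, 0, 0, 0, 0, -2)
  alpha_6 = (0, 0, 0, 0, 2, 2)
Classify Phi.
B_6

Compute the Cartan integers a_ij = 2(alpha_i, alpha_j)/(alpha_j, alpha_j); the resulting 6x6 Cartan matrix is
[[2, -1, -1, 0, 0, 0], [-1, 2, 0, 0, 0, 0], [-1, 0, 2, -1, 0, 0], [0, 0, -1, 2, 0, -1], [0, 0, 0, 0, 2, -1], [0, 0, 0, -1, -2, 2]].
The roots have two lengths (squared-length ratio 2:1); the short ones are alpha_{5}. The associated Dynkin diagram is a chain of 6 nodes with a double edge at one end; the terminal node there is the unique short simple root (B_6), so the type is B_6 (the algebra so(13)).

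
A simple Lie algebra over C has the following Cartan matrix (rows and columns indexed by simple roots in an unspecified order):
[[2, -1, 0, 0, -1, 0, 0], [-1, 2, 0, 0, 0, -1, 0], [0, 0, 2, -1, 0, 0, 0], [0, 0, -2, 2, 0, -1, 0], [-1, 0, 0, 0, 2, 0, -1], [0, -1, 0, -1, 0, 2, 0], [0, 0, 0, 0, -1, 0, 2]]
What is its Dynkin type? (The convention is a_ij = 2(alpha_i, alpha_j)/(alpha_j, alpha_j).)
The matrix has rank 7 with 2's on the diagonal. Reading the off-diagonal entries as Dynkin edges (a single edge where a_ij = a_ji = -1; a double or triple edge where a_ij * a_ji = 2 or 3), the diagram is a chain of 7 nodes with a double edge at one end; the terminal node there is the unique short simple root (B_7). One simple-root ordering that puts it in standard form is (alpha_7, alpha_5, alpha_1, alpha_2, alpha_6, alpha_4, alpha_3). So the algebra is type B_7, i.e. so(15).

B_7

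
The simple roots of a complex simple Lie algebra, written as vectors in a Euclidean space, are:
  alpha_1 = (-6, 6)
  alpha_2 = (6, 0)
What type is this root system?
Compute the Cartan integers a_ij = 2(alpha_i, alpha_j)/(alpha_j, alpha_j); the resulting 2x2 Cartan matrix is
[[2, -2], [-1, 2]].
The roots have two lengths (squared-length ratio 2:1); the short ones are alpha_{2}. The associated Dynkin diagram is a chain of 2 nodes with a double edge at one end; the terminal node there is the unique short simple root (B_2), so the type is B_2 (the algebra so(5)).

B_2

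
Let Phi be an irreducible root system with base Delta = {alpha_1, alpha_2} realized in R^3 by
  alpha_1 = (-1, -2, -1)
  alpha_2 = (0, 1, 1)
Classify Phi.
type G_2

Compute the Cartan integers a_ij = 2(alpha_i, alpha_j)/(alpha_j, alpha_j); the resulting 2x2 Cartan matrix is
[[2, -3], [-1, 2]].
The roots have two lengths (squared-length ratio 3:1); the short ones are alpha_{2}. The associated Dynkin diagram is two nodes joined by a triple edge (G_2), so the type is G_2.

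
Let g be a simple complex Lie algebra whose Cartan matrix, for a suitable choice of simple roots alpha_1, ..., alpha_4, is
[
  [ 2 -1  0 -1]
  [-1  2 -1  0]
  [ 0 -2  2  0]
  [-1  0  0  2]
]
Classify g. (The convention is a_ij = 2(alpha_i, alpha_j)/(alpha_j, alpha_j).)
C4

The matrix has rank 4 with 2's on the diagonal. Reading the off-diagonal entries as Dynkin edges (a single edge where a_ij = a_ji = -1; a double or triple edge where a_ij * a_ji = 2 or 3), the diagram is a chain of 4 nodes with a double edge at one end; the terminal node there is the unique long simple root (C_4). One simple-root ordering that puts it in standard form is (alpha_4, alpha_1, alpha_2, alpha_3). So the algebra is type C_4, i.e. sp(8).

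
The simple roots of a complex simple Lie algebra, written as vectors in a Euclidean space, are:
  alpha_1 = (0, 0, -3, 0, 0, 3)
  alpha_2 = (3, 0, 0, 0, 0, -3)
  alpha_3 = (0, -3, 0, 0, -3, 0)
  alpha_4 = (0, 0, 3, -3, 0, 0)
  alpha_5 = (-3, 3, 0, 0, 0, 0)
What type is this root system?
Compute the Cartan integers a_ij = 2(alpha_i, alpha_j)/(alpha_j, alpha_j); the resulting 5x5 Cartan matrix is
[[2, -1, 0, -1, 0], [-1, 2, 0, 0, -1], [0, 0, 2, 0, -1], [-1, 0, 0, 2, 0], [0, -1, -1, 0, 2]].
All simple roots have the same length, so the diagram is simply laced. The associated Dynkin diagram is a chain of 5 nodes with single edges (A_5), so the type is A_5 (the algebra sl(6)).

A_5 (sl(6))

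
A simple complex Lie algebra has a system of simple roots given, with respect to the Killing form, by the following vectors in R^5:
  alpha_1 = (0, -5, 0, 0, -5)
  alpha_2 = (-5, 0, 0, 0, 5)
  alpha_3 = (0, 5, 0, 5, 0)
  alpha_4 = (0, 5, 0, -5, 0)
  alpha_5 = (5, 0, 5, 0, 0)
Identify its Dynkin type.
D_5

Compute the Cartan integers a_ij = 2(alpha_i, alpha_j)/(alpha_j, alpha_j); the resulting 5x5 Cartan matrix is
[[2, -1, -1, -1, 0], [-1, 2, 0, 0, -1], [-1, 0, 2, 0, 0], [-1, 0, 0, 2, 0], [0, -1, 0, 0, 2]].
All simple roots have the same length, so the diagram is simply laced. The associated Dynkin diagram is a chain of 3 nodes with a fork of two nodes at one end (D_5), so the type is D_5 (the algebra so(10)).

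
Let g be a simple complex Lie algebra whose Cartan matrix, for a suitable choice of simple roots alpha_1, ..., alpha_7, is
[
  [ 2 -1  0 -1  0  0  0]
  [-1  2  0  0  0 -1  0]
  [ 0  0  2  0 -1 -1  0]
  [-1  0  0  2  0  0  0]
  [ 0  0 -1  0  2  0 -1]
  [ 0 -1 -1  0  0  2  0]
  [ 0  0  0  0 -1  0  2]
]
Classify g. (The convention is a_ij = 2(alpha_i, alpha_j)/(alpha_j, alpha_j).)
The matrix has rank 7 with 2's on the diagonal. Reading the off-diagonal entries as Dynkin edges (a single edge where a_ij = a_ji = -1; a double or triple edge where a_ij * a_ji = 2 or 3), the diagram is a chain of 7 nodes with single edges (A_7). One simple-root ordering that puts it in standard form is (alpha_4, alpha_1, alpha_2, alpha_6, alpha_3, alpha_5, alpha_7). So the algebra is type A_7, i.e. sl(8).

type A_7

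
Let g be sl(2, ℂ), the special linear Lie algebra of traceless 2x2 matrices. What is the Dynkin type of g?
This is sl(2), which has dimension 2^2 - 1 = 3 and rank 2 - 1 = 1 (a Cartan subalgebra is the diagonal traceless matrices). In the classification of classical Lie algebras, the special linear algebra sl(n+1) has type A_n; here n = 1, so the Dynkin diagram is a chain of 1 nodes with single edges (A_1). Hence the type is A_1.

A1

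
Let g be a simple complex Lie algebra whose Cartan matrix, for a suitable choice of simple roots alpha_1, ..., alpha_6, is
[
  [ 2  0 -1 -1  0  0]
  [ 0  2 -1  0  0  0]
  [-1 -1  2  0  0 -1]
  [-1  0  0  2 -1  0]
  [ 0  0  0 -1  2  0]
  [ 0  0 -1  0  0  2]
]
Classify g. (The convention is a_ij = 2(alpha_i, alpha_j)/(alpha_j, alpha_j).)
D6

The matrix has rank 6 with 2's on the diagonal. Reading the off-diagonal entries as Dynkin edges (a single edge where a_ij = a_ji = -1; a double or triple edge where a_ij * a_ji = 2 or 3), the diagram is a chain of 4 nodes with a fork of two nodes at one end (D_6). One simple-root ordering that puts it in standard form is (alpha_5, alpha_4, alpha_1, alpha_3, alpha_6, alpha_2). So the algebra is type D_6, i.e. so(12).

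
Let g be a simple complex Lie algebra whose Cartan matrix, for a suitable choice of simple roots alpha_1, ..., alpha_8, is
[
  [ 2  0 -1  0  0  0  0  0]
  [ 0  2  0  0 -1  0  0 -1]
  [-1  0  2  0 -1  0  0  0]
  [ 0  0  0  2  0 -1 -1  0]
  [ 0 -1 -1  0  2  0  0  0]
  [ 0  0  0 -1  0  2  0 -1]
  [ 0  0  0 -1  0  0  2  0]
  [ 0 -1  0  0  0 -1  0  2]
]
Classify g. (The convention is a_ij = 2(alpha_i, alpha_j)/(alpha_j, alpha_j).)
type A_8

The matrix has rank 8 with 2's on the diagonal. Reading the off-diagonal entries as Dynkin edges (a single edge where a_ij = a_ji = -1; a double or triple edge where a_ij * a_ji = 2 or 3), the diagram is a chain of 8 nodes with single edges (A_8). One simple-root ordering that puts it in standard form is (alpha_7, alpha_4, alpha_6, alpha_8, alpha_2, alpha_5, alpha_3, alpha_1). So the algebra is type A_8, i.e. sl(9).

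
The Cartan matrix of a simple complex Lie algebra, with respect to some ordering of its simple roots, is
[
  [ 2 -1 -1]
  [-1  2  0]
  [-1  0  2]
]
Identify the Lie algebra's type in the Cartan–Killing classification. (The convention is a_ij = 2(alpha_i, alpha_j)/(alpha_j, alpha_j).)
The matrix has rank 3 with 2's on the diagonal. Reading the off-diagonal entries as Dynkin edges (a single edge where a_ij = a_ji = -1; a double or triple edge where a_ij * a_ji = 2 or 3), the diagram is a chain of 3 nodes with single edges (A_3). One simple-root ordering that puts it in standard form is (alpha_2, alpha_1, alpha_3). So the algebra is type A_3, i.e. sl(4).

type A_3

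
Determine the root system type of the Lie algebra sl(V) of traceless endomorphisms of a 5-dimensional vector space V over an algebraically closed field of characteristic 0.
type A_4

This is sl(5), which has dimension 5^2 - 1 = 24 and rank 5 - 1 = 4 (a Cartan subalgebra is the diagonal traceless matrices). In the classification of classical Lie algebras, the special linear algebra sl(n+1) has type A_n; here n = 4, so the Dynkin diagram is a chain of 4 nodes with single edges (A_4). Hence the type is A_4.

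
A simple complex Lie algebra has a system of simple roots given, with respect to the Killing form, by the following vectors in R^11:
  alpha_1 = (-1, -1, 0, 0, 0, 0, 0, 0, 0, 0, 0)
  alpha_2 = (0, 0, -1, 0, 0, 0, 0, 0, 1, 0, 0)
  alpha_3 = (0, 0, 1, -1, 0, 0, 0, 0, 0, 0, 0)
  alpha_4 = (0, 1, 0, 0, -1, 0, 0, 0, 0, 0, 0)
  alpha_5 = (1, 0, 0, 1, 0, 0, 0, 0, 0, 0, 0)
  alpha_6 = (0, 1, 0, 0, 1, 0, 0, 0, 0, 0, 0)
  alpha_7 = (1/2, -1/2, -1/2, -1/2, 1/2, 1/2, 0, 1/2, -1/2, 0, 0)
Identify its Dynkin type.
Compute the Cartan integers a_ij = 2(alpha_i, alpha_j)/(alpha_j, alpha_j); the resulting 7x7 Cartan matrix is
[[2, 0, 0, -1, -1, -1, 0], [0, 2, -1, 0, 0, 0, 0], [0, -1, 2, 0, -1, 0, 0], [-1, 0, 0, 2, 0, 0, -1], [-1, 0, -1, 0, 2, 0, 0], [-1, 0, 0, 0, 0, 2, 0], [0, 0, 0, -1, 0, 0, 2]].
All simple roots have the same length, so the diagram is simply laced. The associated Dynkin diagram is a chain of 6 nodes with one extra node attached to the third node from one end (E_7), so the type is E_7.

E7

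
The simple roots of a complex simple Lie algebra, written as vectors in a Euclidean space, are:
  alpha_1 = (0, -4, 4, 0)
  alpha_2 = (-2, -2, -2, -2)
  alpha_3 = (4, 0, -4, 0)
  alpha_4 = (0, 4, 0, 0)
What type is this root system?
Compute the Cartan integers a_ij = 2(alpha_i, alpha_j)/(alpha_j, alpha_j); the resulting 4x4 Cartan matrix is
[[2, 0, -1, -2], [0, 2, 0, -1], [-1, 0, 2, 0], [-1, -1, 0, 2]].
The roots have two lengths (squared-length ratio 2:1); the short ones are alpha_{2,4}. The associated Dynkin diagram is a chain of 4 nodes with a double edge between the middle two (F_4), so the type is F_4.

type F_4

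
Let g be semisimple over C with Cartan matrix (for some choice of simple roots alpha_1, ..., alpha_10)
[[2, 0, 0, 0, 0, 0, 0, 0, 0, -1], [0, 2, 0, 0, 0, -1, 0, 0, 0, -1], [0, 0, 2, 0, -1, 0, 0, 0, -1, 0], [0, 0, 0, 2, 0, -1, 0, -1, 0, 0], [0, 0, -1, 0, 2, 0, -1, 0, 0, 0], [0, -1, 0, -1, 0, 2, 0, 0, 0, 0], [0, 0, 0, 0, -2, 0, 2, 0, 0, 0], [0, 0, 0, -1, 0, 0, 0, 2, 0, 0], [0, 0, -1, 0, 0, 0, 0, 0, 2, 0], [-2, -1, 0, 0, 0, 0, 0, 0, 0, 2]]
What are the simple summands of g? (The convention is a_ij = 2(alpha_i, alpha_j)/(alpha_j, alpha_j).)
type B_6 ⊕ type C_4

The diagram associated to this matrix has two connected components: the simple roots {alpha_1, alpha_2, alpha_4, alpha_6, alpha_8, alpha_10} form a chain of 6 nodes with a double edge at one end; the terminal node there is the unique short simple root (B_6), and {alpha_3, alpha_5, alpha_7, alpha_9} form a chain of 4 nodes with a double edge at one end; the terminal node there is the unique long simple root (C_4). A semisimple Lie algebra decomposes uniquely as the direct sum of simple ideals, one per connected component of its Dynkin diagram, so g ≅ B_6 ⊕ C_4 (dimension 78 + 36 = 114).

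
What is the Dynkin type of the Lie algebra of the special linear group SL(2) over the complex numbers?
This is sl(2), which has dimension 2^2 - 1 = 3 and rank 2 - 1 = 1 (a Cartan subalgebra is the diagonal traceless matrices). In the classification of classical Lie algebras, the special linear algebra sl(n+1) has type A_n; here n = 1, so the Dynkin diagram is a chain of 1 nodes with single edges (A_1). Hence the type is A_1.

A_1 (sl(2))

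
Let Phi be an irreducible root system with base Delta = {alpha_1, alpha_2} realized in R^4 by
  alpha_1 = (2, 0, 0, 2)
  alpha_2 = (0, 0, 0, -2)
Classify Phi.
Compute the Cartan integers a_ij = 2(alpha_i, alpha_j)/(alpha_j, alpha_j); the resulting 2x2 Cartan matrix is
[[2, -2], [-1, 2]].
The roots have two lengths (squared-length ratio 2:1); the short ones are alpha_{2}. The associated Dynkin diagram is a chain of 2 nodes with a double edge at one end; the terminal node there is the unique short simple root (B_2), so the type is B_2 (the algebra so(5)).

type B_2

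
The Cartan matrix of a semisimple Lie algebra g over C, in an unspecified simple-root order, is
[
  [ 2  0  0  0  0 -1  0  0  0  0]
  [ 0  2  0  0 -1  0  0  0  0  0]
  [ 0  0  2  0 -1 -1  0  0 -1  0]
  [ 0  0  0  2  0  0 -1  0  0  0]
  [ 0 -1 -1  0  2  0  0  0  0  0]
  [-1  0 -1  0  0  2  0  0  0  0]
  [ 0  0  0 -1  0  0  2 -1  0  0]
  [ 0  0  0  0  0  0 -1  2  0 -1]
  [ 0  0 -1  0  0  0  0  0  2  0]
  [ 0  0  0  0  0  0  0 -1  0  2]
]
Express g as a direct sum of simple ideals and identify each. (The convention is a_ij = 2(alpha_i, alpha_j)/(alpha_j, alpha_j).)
The diagram associated to this matrix has two connected components: the simple roots {alpha_4, alpha_7, alpha_8, alpha_10} form a chain of 4 nodes with single edges (A_4), and {alpha_1, alpha_2, alpha_3, alpha_5, alpha_6, alpha_9} form a chain of 5 nodes with one extra node attached to the third node from one end (E_6). A semisimple Lie algebra decomposes uniquely as the direct sum of simple ideals, one per connected component of its Dynkin diagram, so g ≅ A_4 ⊕ E_6 (dimension 24 + 78 = 102).

A_4 (sl(5)) + E_6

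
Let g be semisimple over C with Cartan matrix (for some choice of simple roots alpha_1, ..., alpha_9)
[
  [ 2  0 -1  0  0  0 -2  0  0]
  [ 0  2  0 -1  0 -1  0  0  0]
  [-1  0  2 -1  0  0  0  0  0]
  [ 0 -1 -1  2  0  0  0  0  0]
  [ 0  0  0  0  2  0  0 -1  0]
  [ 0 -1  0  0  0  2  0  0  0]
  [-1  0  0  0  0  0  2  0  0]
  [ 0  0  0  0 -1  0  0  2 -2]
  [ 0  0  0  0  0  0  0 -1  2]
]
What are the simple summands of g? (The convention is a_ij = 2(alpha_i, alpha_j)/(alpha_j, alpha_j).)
The diagram associated to this matrix has two connected components: the simple roots {alpha_5, alpha_8, alpha_9} form a chain of 3 nodes with a double edge at one end; the terminal node there is the unique short simple root (B_3), and {alpha_1, alpha_2, alpha_3, alpha_4, alpha_6, alpha_7} form a chain of 6 nodes with a double edge at one end; the terminal node there is the unique short simple root (B_6). A semisimple Lie algebra decomposes uniquely as the direct sum of simple ideals, one per connected component of its Dynkin diagram, so g ≅ B_3 ⊕ B_6 (dimension 21 + 78 = 99).

type B_3 + type B_6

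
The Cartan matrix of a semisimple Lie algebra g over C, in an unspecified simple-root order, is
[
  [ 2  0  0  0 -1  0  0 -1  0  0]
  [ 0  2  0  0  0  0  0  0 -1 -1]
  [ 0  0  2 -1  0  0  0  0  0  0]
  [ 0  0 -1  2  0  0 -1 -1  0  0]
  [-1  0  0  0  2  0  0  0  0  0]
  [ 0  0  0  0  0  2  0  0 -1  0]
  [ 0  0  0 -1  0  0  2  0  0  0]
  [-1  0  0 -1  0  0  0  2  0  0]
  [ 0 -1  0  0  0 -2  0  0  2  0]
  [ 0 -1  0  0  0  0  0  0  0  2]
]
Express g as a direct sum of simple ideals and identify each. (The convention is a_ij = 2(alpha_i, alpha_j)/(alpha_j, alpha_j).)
B_4 + D_6

The diagram associated to this matrix has two connected components: the simple roots {alpha_2, alpha_6, alpha_9, alpha_10} form a chain of 4 nodes with a double edge at one end; the terminal node there is the unique short simple root (B_4), and {alpha_1, alpha_3, alpha_4, alpha_5, alpha_7, alpha_8} form a chain of 4 nodes with a fork of two nodes at one end (D_6). A semisimple Lie algebra decomposes uniquely as the direct sum of simple ideals, one per connected component of its Dynkin diagram, so g ≅ B_4 ⊕ D_6 (dimension 36 + 66 = 102).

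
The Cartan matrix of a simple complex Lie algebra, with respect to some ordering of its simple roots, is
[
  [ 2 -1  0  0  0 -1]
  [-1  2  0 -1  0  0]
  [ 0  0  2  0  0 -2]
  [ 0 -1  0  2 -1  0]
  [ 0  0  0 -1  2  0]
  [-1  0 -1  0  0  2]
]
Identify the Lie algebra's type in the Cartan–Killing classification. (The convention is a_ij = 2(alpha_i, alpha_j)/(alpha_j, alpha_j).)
type C_6

The matrix has rank 6 with 2's on the diagonal. Reading the off-diagonal entries as Dynkin edges (a single edge where a_ij = a_ji = -1; a double or triple edge where a_ij * a_ji = 2 or 3), the diagram is a chain of 6 nodes with a double edge at one end; the terminal node there is the unique long simple root (C_6). One simple-root ordering that puts it in standard form is (alpha_5, alpha_4, alpha_2, alpha_1, alpha_6, alpha_3). So the algebra is type C_6, i.e. sp(12).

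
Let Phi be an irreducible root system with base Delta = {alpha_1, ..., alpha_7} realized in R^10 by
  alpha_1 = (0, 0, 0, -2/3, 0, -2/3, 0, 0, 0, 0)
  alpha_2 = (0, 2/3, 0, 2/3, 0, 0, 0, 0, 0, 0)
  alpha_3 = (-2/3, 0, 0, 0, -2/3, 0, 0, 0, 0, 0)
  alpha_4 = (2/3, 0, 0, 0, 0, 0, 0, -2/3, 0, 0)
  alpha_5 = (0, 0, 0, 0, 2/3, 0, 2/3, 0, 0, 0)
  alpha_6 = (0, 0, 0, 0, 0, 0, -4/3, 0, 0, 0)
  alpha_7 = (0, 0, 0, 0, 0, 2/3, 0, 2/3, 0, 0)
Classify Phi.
Compute the Cartan integers a_ij = 2(alpha_i, alpha_j)/(alpha_j, alpha_j); the resulting 7x7 Cartan matrix is
[[2, -1, 0, 0, 0, 0, -1], [-1, 2, 0, 0, 0, 0, 0], [0, 0, 2, -1, -1, 0, 0], [0, 0, -1, 2, 0, 0, -1], [0, 0, -1, 0, 2, -1, 0], [0, 0, 0, 0, -2, 2, 0], [-1, 0, 0, -1, 0, 0, 2]].
The roots have two lengths (squared-length ratio 2:1); the short ones are alpha_{1,2,3,4,5,7}. The associated Dynkin diagram is a chain of 7 nodes with a double edge at one end; the terminal node there is the unique long simple root (C_7), so the type is C_7 (the algebra sp(14)).

C_7 (sp(14))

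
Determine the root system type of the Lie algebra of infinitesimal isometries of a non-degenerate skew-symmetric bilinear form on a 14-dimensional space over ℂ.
C7

This is sp(14), which has dimension 14(14+1)/2 = 105 and rank 14/2 = 7. In the classification of classical Lie algebras, the symplectic algebra sp(2n) has type C_n; here n = 7, so the Dynkin diagram is a chain of 7 nodes with a double edge at one end; the terminal node there is the unique long simple root (C_7). Hence the type is C_7.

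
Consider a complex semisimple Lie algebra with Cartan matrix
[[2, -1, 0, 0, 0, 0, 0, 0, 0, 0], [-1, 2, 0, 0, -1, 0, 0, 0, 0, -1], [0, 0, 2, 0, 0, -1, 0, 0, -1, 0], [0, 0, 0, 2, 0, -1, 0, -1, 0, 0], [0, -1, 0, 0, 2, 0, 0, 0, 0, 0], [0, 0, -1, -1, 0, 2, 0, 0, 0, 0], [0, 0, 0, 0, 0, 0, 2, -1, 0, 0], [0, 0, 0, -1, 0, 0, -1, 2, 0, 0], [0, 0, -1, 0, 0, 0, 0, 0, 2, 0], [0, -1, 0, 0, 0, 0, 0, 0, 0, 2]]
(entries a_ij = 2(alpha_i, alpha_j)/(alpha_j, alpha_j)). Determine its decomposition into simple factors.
The diagram associated to this matrix has two connected components: the simple roots {alpha_3, alpha_4, alpha_6, alpha_7, alpha_8, alpha_9} form a chain of 6 nodes with single edges (A_6), and {alpha_1, alpha_2, alpha_5, alpha_10} form a chain of 2 nodes with a fork of two nodes at one end (D_4). A semisimple Lie algebra decomposes uniquely as the direct sum of simple ideals, one per connected component of its Dynkin diagram, so g ≅ A_6 ⊕ D_4 (dimension 48 + 28 = 76).

A_6 + D_4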